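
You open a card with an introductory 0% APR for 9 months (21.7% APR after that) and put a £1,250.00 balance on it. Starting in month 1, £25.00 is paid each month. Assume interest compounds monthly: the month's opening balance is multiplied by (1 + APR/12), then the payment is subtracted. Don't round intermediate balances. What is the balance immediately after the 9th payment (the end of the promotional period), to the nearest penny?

Promo months 1–9 at r₀ = 0%/12 = 0; months 10+ at r₁ = 21.7%/12 = 0.0180833.
After month 9 (no interest yet): B = £1,250.00 − 9·£25.00 = £1,025.00.

£1,025.00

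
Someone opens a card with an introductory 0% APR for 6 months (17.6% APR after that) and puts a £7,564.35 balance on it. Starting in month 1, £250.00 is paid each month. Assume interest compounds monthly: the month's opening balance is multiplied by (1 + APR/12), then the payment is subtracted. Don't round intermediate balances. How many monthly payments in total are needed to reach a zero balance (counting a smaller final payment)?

37 months

Promo months 1–6 at r₀ = 0%/12 = 0; months 7+ at r₁ = 17.6%/12 = 0.0146667.
After month 6 (no interest yet): B = £7,564.35 − 6·£250.00 = £6,064.35.
Then at r₁ with £250.00/mo: n₂ = −ln(1 − r₁·B/P)/ln(1+r₁) ≈ 30.20 → 31 more payments.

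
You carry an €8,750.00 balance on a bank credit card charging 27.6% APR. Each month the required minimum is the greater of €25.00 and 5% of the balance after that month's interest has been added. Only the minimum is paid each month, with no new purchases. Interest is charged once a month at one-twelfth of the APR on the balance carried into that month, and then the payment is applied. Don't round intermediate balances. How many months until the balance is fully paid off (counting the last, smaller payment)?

128 months

Monthly rate r = 27.6%/12 = 2.3% = 0.023.
While 5% of the post-interest balance exceeds €25.00, each month B ← (B·(1+r))·(1 − 0.05), i.e. B shrinks by the factor (1+r)·0.95 = 0.97185.
This holds for months 1–102. Entering month 103 the balance is €475.48; 5% of the post-interest balance is now below €25.00, so the flat €25.00 minimum applies from here.
From month 103 a fixed €25.00 at rate r clears €475.48 in 26 more payments. Total: 102 + 26 = 128 months.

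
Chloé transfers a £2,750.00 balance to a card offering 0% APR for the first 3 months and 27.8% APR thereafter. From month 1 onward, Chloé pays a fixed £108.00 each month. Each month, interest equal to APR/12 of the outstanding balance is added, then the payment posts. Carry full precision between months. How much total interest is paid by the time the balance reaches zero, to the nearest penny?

Promo months 1–3 at r₀ = 0%/12 = 0; months 4+ at r₁ = 27.8%/12 = 0.0231667.
After month 3 (no interest yet): B = £2,750.00 − 3·£108.00 = £2,426.00.
Then at r₁ with £108.00/mo: n₂ = −ln(1 − r₁·B/P)/ln(1+r₁) ≈ 32.08 → 33 more payments.
Total paid = 35·£108.00 + £9.10 = £3,789.10; interest = £3,789.10 − £2,750.00 = £1,039.10.

£1,039.10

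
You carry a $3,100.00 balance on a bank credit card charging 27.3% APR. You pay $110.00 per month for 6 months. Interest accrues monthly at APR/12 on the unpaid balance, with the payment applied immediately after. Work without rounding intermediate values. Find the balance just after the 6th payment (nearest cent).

$2,849.26

Monthly rate r = 27.3%/12 = 2.275% = 0.02275.
Each month: B ← B·(1+r) − $110.00.
Month 1: interest $70.52; balance after payment $3,060.53.
Month 2: interest $69.63; balance after payment $3,020.15.
Month 3: interest $68.71; balance after payment $2,978.86.
Month 4: interest $67.77; balance after payment $2,936.63.
Month 5: interest $66.81; balance after payment $2,893.44.
Month 6: interest $65.83; balance after payment $2,849.26.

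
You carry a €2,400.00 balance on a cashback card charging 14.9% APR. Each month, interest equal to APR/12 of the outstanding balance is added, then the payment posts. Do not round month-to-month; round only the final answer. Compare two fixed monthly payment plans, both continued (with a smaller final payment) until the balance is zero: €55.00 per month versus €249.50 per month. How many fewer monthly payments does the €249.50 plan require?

53 fewer payments

Monthly rate r = 14.9%/12 = 1.24167% = 0.0124167.
At €55.00/mo: n = ⌈−ln(1 − rB₀/P)/ln(1+r)⌉ = 64 payments (last €13.68); total interest = total paid − €2,400.00 = €1,078.68.
At €249.50/mo: 11 payments (last €77.03); total interest €172.03.
Payments saved = 64 − 11 = 53.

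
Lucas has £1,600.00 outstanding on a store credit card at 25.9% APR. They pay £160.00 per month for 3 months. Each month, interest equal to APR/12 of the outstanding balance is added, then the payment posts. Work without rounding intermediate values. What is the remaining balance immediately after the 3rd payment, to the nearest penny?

Monthly rate r = 25.9%/12 = 2.15833% = 0.0215833.
Each month: B ← B·(1+r) − £160.00.
Month 1: interest £34.53; balance after payment £1,474.53.
Month 2: interest £31.83; balance after payment £1,346.36.
Month 3: interest £29.06; balance after payment £1,215.42.

£1,215.42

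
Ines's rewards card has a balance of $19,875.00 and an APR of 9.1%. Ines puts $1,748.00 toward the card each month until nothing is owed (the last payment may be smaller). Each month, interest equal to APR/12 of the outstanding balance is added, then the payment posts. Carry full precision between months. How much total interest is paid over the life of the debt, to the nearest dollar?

Monthly rate r = 9.1%/12 = 0.758333% = 0.00758333.
Payoff takes n = ⌈−ln(1 − rB₀/P)/ln(1+r)⌉ = ⌈11.935⌉ = 12 payments; the last is $1,635.63.
Total paid = 11·$1,748.00 + $1,635.63 = $20,863.63.
Total interest = total paid − principal = $20,863.63 − $19,875.00 = $988.63.

$989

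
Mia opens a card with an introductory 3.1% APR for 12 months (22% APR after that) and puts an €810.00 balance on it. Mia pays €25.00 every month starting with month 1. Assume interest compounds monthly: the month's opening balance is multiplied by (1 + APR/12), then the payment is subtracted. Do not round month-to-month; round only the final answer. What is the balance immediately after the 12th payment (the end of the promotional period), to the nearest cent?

Promo months 1–12 at r₀ = 3.1%/12 = 0.00258333; months 13+ at r₁ = 22%/12 = 0.0183333.
After month 12: iterate B ← B·(1+r₀) − €25.00 for 12 months → €531.17.

€531.17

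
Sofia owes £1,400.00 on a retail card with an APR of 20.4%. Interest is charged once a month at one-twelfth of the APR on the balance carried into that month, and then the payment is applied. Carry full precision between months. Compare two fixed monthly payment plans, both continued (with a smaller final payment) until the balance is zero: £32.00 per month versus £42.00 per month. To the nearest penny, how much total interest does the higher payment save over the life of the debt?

Monthly rate r = 20.4%/12 = 1.7% = 0.017.
At £32.00/mo: n = ⌈−ln(1 − rB₀/P)/ln(1+r)⌉ = 81 payments (last £24.79); total interest = total paid − £1,400.00 = £1,184.79.
At £42.00/mo: 50 payments (last £25.62); total interest £683.62.
Interest saved = £1,184.79 − £683.62 = £501.17.

£501.17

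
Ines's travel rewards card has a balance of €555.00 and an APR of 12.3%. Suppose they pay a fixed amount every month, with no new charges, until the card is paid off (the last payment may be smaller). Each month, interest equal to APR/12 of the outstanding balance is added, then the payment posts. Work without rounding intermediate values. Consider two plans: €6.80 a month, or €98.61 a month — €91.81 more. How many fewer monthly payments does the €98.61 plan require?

172 fewer payments

Monthly rate r = 12.3%/12 = 1.025% = 0.01025.
At €6.80/mo: n = ⌈−ln(1 − rB₀/P)/ln(1+r)⌉ = 178 payments (last €4.29); total interest = total paid − €555.00 = €652.89.
At €98.61/mo: 6 payments (last €81.60); total interest €19.65.
Payments saved = 178 − 6 = 172.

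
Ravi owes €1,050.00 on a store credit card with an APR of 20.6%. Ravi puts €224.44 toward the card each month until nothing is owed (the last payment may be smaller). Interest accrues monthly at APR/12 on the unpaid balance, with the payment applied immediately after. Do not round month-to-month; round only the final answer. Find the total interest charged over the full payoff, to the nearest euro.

€54

Monthly rate r = 20.6%/12 = 1.71667% = 0.0171667.
Payoff takes n = ⌈−ln(1 − rB₀/P)/ln(1+r)⌉ = ⌈4.919⌉ = 5 payments; the last is €206.32.
Total paid = 4·€224.44 + €206.32 = €1,104.08.
Total interest = total paid − principal = €1,104.08 − €1,050.00 = €54.08.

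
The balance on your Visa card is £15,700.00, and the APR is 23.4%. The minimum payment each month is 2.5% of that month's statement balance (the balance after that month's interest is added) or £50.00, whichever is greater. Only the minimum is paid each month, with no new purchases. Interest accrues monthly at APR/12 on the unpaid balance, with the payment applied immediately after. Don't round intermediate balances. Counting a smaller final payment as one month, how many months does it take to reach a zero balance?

422 months

Monthly rate r = 23.4%/12 = 1.95% = 0.0195.
While 2.5% of the post-interest balance exceeds £50.00, each month B ← (B·(1+r))·(1 − 0.025), i.e. B shrinks by the factor (1+r)·0.975 = 0.99401.
This holds for months 1–347. Entering month 348 the balance is £1,953.76; 2.5% of the post-interest balance is now below £50.00, so the flat £50.00 minimum applies from here.
From month 348 a fixed £50.00 at rate r clears £1,953.76 in 75 more payments. Total: 347 + 75 = 422 months.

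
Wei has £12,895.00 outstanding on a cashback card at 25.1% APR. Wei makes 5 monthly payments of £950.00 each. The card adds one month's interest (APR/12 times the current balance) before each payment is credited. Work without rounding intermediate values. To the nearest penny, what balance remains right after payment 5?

£9,348.30

Monthly rate r = 25.1%/12 = 2.09167% = 0.0209167.
Each month: B ← B·(1+r) − £950.00.
Month 1: interest £269.72; balance after payment £12,214.72.
Month 2: interest £255.49; balance after payment £11,520.21.
Month 3: interest £240.96; balance after payment £10,811.18.
Month 4: interest £226.13; balance after payment £10,087.31.
Month 5: interest £210.99; balance after payment £9,348.30.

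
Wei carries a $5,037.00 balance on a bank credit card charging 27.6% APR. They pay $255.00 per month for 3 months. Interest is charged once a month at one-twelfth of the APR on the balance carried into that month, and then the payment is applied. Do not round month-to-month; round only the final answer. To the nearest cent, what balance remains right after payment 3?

$4,609.88

Monthly rate r = 27.6%/12 = 2.3% = 0.023.
Each month: B ← B·(1+r) − $255.00.
Month 1: interest $115.85; balance after payment $4,897.85.
Month 2: interest $112.65; balance after payment $4,755.50.
Month 3: interest $109.38; balance after payment $4,609.88.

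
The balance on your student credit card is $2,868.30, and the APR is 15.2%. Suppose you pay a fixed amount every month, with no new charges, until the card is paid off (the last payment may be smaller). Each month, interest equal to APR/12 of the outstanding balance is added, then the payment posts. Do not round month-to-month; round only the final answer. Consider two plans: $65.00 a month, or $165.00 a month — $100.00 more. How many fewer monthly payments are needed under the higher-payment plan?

Monthly rate r = 15.2%/12 = 1.26667% = 0.0126667.
At $65.00/mo: n = ⌈−ln(1 − rB₀/P)/ln(1+r)⌉ = 66 payments (last $2.27); total interest = total paid − $2,868.30 = $1,358.97.
At $165.00/mo: 20 payments (last $125.42); total interest $392.12.
Payments saved = 66 − 20 = 46.

46 fewer payments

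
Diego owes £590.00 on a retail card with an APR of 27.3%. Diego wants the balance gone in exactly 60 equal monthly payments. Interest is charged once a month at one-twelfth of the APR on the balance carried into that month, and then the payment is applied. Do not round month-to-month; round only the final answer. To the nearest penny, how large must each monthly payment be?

Monthly rate r = 27.3%/12 = 2.275% = 0.02275.
Level-payment amortization: P = B₀·r / (1 − (1+r)^(−n)) = 590.00·0.02275 / (1 − 1.02275^(−60)).
Denominator 1 − (1+r)^(−60) = 0.740683167.
P = 13.4225 / 0.740683167 ≈ 18.12.

£18.12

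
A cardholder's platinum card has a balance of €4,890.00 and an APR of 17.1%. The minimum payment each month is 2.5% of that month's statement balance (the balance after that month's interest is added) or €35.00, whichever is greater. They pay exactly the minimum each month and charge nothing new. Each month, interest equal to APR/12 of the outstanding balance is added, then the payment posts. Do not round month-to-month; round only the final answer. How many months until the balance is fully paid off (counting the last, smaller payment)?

172 months

Monthly rate r = 17.1%/12 = 1.425% = 0.01425.
While 2.5% of the post-interest balance exceeds €35.00, each month B ← (B·(1+r))·(1 − 0.025), i.e. B shrinks by the factor (1+r)·0.975 = 0.98889.
This holds for months 1–114. Entering month 115 the balance is €1,368.88; 2.5% of the post-interest balance is now below €35.00, so the flat €35.00 minimum applies from here.
From month 115 a fixed €35.00 at rate r clears €1,368.88 in 58 more payments. Total: 114 + 58 = 172 months.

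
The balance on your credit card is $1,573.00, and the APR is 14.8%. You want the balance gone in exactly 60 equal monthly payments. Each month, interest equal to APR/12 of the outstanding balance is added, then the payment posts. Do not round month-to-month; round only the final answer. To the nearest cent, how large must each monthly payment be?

Monthly rate r = 14.8%/12 = 1.23333% = 0.0123333.
Level-payment amortization: P = B₀·r / (1 − (1+r)^(−n)) = 1573.00·0.0123333 / (1 − 1.01233^(−60)).
Denominator 1 − (1+r)^(−60) = 0.520721698.
P = 19.4003 / 0.520721698 ≈ 37.26.

$37.26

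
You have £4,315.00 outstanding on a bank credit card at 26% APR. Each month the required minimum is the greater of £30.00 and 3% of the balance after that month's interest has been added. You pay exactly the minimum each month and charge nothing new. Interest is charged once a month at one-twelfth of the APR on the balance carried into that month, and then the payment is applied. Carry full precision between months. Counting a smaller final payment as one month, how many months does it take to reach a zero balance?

222 months

Monthly rate r = 26%/12 = 2.16667% = 0.0216667.
While 3% of the post-interest balance exceeds £30.00, each month B ← (B·(1+r))·(1 − 0.03), i.e. B shrinks by the factor (1+r)·0.97 = 0.99102.
This holds for months 1–165. Entering month 166 the balance is £973.51; 3% of the post-interest balance is now below £30.00, so the flat £30.00 minimum applies from here.
From month 166 a fixed £30.00 at rate r clears £973.51 in 57 more payments. Total: 165 + 57 = 222 months.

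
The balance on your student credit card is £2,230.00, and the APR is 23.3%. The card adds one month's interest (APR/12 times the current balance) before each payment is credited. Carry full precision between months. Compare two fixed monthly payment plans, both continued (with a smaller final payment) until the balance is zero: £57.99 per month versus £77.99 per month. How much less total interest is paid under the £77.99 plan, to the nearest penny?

Monthly rate r = 23.3%/12 = 1.94167% = 0.0194167.
At £57.99/mo: n = ⌈−ln(1 − rB₀/P)/ln(1+r)⌉ = 72 payments (last £23.28); total interest = total paid − £2,230.00 = £1,910.57.
At £77.99/mo: 43 payments (last £9.90); total interest £1,055.48.
Interest saved = £1,910.57 − £1,055.48 = £855.09.

£855.09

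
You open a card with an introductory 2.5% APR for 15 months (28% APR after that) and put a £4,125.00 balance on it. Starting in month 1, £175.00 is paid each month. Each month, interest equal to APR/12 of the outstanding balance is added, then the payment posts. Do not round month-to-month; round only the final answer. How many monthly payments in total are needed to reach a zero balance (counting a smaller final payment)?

26 months

Promo months 1–15 at r₀ = 2.5%/12 = 0.00208333; months 16+ at r₁ = 28%/12 = 0.0233333.
After month 15: iterate B ← B·(1+r₀) − £175.00 for 15 months → £1,592.17.
Then at r₁ with £175.00/mo: n₂ = −ln(1 − r₁·B/P)/ln(1+r₁) ≈ 10.35 → 11 more payments.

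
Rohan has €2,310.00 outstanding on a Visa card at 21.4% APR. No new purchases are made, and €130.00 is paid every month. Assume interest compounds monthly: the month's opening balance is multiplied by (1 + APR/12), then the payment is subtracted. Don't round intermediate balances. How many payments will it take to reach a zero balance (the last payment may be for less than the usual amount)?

Monthly rate r = 21.4%/12 = 1.78333% = 0.0178333.
Recurrence: B ← B·(1+r) − €130.00.
Month 1: interest €41.20; balance after payment €2,221.20.
Month 2: interest €39.61; balance after payment €2,130.81.
Closed form: n = −ln(1 − rB₀/P)/ln(1+r) = −ln(0.68312)/ln(1.01783) ≈ 21.560, so the balance reaches zero during payment 22.

22 payments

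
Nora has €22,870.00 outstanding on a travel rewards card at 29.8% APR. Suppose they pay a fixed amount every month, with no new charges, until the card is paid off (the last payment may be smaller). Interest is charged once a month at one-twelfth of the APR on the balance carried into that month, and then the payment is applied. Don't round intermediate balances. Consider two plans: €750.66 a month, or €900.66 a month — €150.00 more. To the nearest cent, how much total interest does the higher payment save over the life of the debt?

€6,676.17

Monthly rate r = 29.8%/12 = 2.48333% = 0.0248333.
At €750.66/mo: n = ⌈−ln(1 − rB₀/P)/ln(1+r)⌉ = 58 payments (last €454.46); total interest = total paid − €22,870.00 = €20,372.08.
At €900.66/mo: 41 payments (last €539.51); total interest €13,695.91.
Interest saved = €20,372.08 − €13,695.91 = €6,676.17.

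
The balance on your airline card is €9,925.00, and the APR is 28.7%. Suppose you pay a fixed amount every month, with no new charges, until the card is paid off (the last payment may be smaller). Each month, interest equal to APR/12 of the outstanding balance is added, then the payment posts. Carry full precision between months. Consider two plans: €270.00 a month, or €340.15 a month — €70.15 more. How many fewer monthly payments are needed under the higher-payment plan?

Monthly rate r = 28.7%/12 = 2.39167% = 0.0239167.
At €270.00/mo: n = ⌈−ln(1 − rB₀/P)/ln(1+r)⌉ = 90 payments (last €112.17); total interest = total paid − €9,925.00 = €14,217.17.
At €340.15/mo: 51 payments (last €217.77); total interest €7,300.27.
Payments saved = 90 − 51 = 39.

39 fewer payments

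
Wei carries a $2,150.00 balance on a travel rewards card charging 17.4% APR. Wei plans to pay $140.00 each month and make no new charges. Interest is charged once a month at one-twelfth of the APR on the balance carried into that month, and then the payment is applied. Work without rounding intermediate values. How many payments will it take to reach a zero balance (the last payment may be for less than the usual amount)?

Monthly rate r = 17.4%/12 = 1.45% = 0.0145.
Recurrence: B ← B·(1+r) − $140.00.
Month 1: interest $31.17; balance after payment $2,041.18.
Month 2: interest $29.60; balance after payment $1,930.77.
Closed form: n = −ln(1 − rB₀/P)/ln(1+r) = −ln(0.77732)/ln(1.0145) ≈ 17.498, so the balance reaches zero during payment 18.

18 payments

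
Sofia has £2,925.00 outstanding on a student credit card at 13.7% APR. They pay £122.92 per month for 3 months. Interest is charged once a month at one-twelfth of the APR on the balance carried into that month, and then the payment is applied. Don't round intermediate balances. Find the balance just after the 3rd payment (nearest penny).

Monthly rate r = 13.7%/12 = 1.14167% = 0.0114167.
Each month: B ← B·(1+r) − £122.92.
Month 1: interest £33.39; balance after payment £2,835.47.
Month 2: interest £32.37; balance after payment £2,744.93.
Month 3: interest £31.34; balance after payment £2,653.34.

£2,653.34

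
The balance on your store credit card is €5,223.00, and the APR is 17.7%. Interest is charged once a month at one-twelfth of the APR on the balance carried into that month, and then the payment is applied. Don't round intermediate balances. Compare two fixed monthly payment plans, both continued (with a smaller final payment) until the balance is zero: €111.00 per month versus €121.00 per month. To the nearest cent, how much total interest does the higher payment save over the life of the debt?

€611.10

Monthly rate r = 17.7%/12 = 1.475% = 0.01475.
At €111.00/mo: n = ⌈−ln(1 − rB₀/P)/ln(1+r)⌉ = 81 payments (last €98.20); total interest = total paid − €5,223.00 = €3,755.20.
At €121.00/mo: 70 payments (last €18.10); total interest €3,144.10.
Interest saved = €3,755.20 − €3,144.10 = €611.10.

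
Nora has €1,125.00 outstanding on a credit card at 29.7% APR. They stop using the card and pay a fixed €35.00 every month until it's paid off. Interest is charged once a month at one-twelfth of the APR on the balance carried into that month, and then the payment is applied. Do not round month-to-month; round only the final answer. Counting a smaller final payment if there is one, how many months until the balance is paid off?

Monthly rate r = 29.7%/12 = 2.475% = 0.02475.
Recurrence: B ← B·(1+r) − €35.00.
Month 1: interest €27.84; balance after payment €1,117.84.
Month 2: interest €27.67; balance after payment €1,110.51.
Closed form: n = −ln(1 − rB₀/P)/ln(1+r) = −ln(0.20446)/ln(1.02475) ≈ 64.926, so the balance reaches zero during payment 65.

65 months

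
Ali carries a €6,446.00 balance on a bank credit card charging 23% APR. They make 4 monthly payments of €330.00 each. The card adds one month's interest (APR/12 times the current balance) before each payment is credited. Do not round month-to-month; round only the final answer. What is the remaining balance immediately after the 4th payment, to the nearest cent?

€5,596.15

Monthly rate r = 23%/12 = 1.91667% = 0.0191667.
Each month: B ← B·(1+r) − €330.00.
Month 1: interest €123.55; balance after payment €6,239.55.
Month 2: interest €119.59; balance after payment €6,029.14.
Month 3: interest €115.56; balance after payment €5,814.70.
Month 4: interest €111.45; balance after payment €5,596.15.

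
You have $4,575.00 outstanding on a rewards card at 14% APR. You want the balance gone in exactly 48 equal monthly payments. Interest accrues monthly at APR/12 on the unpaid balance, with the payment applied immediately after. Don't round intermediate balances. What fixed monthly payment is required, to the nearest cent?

Monthly rate r = 14%/12 = 1.16667% = 0.0116667.
Level-payment amortization: P = B₀·r / (1 − (1+r)^(−n)) = 4575.00·0.0116667 / (1 − 1.01167^(−48)).
Denominator 1 − (1+r)^(−48) = 0.42693637.
P = 53.375 / 0.42693637 ≈ 125.02.

$125.02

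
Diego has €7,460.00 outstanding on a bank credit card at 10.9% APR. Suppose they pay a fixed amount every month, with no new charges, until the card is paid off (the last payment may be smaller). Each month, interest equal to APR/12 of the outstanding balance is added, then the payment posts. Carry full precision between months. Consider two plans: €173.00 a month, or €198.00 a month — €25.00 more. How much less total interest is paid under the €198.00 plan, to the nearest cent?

Monthly rate r = 10.9%/12 = 0.908333% = 0.00908333.
At €173.00/mo: n = ⌈−ln(1 − rB₀/P)/ln(1+r)⌉ = 55 payments (last €167.97); total interest = total paid − €7,460.00 = €2,049.97.
At €198.00/mo: 47 payments (last €64.88); total interest €1,712.88.
Interest saved = €2,049.97 − €1,712.88 = €337.09.

€337.09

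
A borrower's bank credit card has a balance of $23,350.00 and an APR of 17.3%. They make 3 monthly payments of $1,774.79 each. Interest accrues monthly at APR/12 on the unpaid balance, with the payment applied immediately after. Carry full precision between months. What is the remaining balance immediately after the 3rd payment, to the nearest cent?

Monthly rate r = 17.3%/12 = 1.44167% = 0.0144167.
Each month: B ← B·(1+r) − $1,774.79.
Month 1: interest $336.63; balance after payment $21,911.84.
Month 2: interest $315.90; balance after payment $20,452.94.
Month 3: interest $294.86; balance after payment $18,973.02.

$18,973.02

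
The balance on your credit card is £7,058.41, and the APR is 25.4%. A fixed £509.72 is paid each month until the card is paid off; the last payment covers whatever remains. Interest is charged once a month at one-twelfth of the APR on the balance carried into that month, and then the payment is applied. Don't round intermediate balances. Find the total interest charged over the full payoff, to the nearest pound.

Monthly rate r = 25.4%/12 = 2.11667% = 0.0211667.
Payoff takes n = ⌈−ln(1 − rB₀/P)/ln(1+r)⌉ = ⌈16.561⌉ = 17 payments; the last is £287.14.
Total paid = 16·£509.72 + £287.14 = £8,442.66.
Total interest = total paid − principal = £8,442.66 − £7,058.41 = £1,384.25.

£1,384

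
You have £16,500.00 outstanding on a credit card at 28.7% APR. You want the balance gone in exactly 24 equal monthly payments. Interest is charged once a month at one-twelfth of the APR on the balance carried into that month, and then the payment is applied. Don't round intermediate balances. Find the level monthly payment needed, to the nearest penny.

Monthly rate r = 28.7%/12 = 2.39167% = 0.0239167.
Level-payment amortization: P = B₀·r / (1 − (1+r)^(−n)) = 16500.00·0.0239167 / (1 − 1.02392^(−24)).
Denominator 1 − (1+r)^(−24) = 0.432913503.
P = 394.625 / 0.432913503 ≈ 911.56.

£911.56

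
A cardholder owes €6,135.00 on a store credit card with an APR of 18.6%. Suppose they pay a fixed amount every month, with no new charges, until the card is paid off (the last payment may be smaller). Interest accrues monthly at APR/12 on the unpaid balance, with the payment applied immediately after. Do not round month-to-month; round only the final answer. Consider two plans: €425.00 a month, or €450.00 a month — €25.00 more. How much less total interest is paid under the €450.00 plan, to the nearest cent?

Monthly rate r = 18.6%/12 = 1.55% = 0.0155.
At €425.00/mo: n = ⌈−ln(1 − rB₀/P)/ln(1+r)⌉ = 17 payments (last €199.19); total interest = total paid − €6,135.00 = €864.19.
At €450.00/mo: 16 payments (last €196.11); total interest €811.11.
Interest saved = €864.19 − €811.11 = €53.08.

€53.08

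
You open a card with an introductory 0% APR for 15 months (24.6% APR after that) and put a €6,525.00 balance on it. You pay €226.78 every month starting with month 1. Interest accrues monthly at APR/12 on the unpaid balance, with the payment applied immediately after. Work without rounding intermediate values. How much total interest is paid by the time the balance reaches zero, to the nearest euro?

€585

Promo months 1–15 at r₀ = 0%/12 = 0; months 16+ at r₁ = 24.6%/12 = 0.0205.
After month 15 (no interest yet): B = €6,525.00 − 15·€226.78 = €3,123.30.
Then at r₁ with €226.78/mo: n₂ = −ln(1 − r₁·B/P)/ln(1+r₁) ≈ 16.35 → 17 more payments.
Total paid = 31·€226.78 + €79.50 = €7,109.68; interest = €7,109.68 − €6,525.00 = €584.68.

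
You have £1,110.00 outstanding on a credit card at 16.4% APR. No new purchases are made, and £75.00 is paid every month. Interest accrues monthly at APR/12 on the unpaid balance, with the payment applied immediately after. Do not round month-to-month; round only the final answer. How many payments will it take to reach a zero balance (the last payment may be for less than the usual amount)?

Monthly rate r = 16.4%/12 = 1.36667% = 0.0136667.
Recurrence: B ← B·(1+r) − £75.00.
Month 1: interest £15.17; balance after payment £1,050.17.
Month 2: interest £14.35; balance after payment £989.52.
Closed form: n = −ln(1 − rB₀/P)/ln(1+r) = −ln(0.79773)/ln(1.01367) ≈ 16.648, so the balance reaches zero during payment 17.

17 payments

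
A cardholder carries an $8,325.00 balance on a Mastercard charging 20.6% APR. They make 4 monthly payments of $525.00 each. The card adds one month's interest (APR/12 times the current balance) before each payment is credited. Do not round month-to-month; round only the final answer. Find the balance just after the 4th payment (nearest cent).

Monthly rate r = 20.6%/12 = 1.71667% = 0.0171667.
Each month: B ← B·(1+r) − $525.00.
Month 1: interest $142.91; balance after payment $7,942.91.
Month 2: interest $136.35; balance after payment $7,554.27.
Month 3: interest $129.68; balance after payment $7,158.95.
Month 4: interest $122.90; balance after payment $6,756.84.

$6,756.84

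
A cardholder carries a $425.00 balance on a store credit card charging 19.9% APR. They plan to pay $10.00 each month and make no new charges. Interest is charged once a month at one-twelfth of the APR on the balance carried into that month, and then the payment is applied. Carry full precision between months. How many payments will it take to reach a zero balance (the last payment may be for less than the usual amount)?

Monthly rate r = 19.9%/12 = 1.65833% = 0.0165833.
Recurrence: B ← B·(1+r) − $10.00.
Month 1: interest $7.05; balance after payment $422.05.
Month 2: interest $7.00; balance after payment $419.05.
Closed form: n = −ln(1 − rB₀/P)/ln(1+r) = −ln(0.29521)/ln(1.01658) ≈ 74.181, so the balance reaches zero during payment 75.

75 payments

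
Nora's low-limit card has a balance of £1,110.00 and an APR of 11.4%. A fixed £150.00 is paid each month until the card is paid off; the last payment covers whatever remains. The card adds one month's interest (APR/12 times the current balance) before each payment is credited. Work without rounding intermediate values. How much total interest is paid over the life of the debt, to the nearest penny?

£46.55

Monthly rate r = 11.4%/12 = 0.95% = 0.0095.
Payoff takes n = ⌈−ln(1 − rB₀/P)/ln(1+r)⌉ = ⌈7.709⌉ = 8 payments; the last is £106.55.
Total paid = 7·£150.00 + £106.55 = £1,156.55.
Total interest = total paid − principal = £1,156.55 − £1,110.00 = £46.55.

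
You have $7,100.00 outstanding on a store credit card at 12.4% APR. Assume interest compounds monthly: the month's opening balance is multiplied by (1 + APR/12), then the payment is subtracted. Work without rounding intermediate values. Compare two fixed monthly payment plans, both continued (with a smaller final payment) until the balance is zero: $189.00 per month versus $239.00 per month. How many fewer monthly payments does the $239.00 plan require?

12 fewer payments

Monthly rate r = 12.4%/12 = 1.03333% = 0.0103333.
At $189.00/mo: n = ⌈−ln(1 − rB₀/P)/ln(1+r)⌉ = 48 payments (last $149.96); total interest = total paid − $7,100.00 = $1,932.96.
At $239.00/mo: 36 payments (last $160.13); total interest $1,425.13.
Payments saved = 48 − 36 = 12.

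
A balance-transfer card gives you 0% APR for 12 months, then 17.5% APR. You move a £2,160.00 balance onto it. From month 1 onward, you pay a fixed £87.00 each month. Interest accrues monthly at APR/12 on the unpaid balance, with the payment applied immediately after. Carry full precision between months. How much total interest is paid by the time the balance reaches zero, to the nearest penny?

£128.67

Promo months 1–12 at r₀ = 0%/12 = 0; months 13+ at r₁ = 17.5%/12 = 0.0145833.
After month 12 (no interest yet): B = £2,160.00 − 12·£87.00 = £1,116.00.
Then at r₁ with £87.00/mo: n₂ = −ln(1 − r₁·B/P)/ln(1+r₁) ≈ 14.31 → 15 more payments.
Total paid = 26·£87.00 + £26.67 = £2,288.67; interest = £2,288.67 − £2,160.00 = £128.67.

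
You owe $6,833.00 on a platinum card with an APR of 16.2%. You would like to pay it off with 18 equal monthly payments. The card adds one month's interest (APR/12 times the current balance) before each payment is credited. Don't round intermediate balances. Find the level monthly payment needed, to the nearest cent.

Monthly rate r = 16.2%/12 = 1.35% = 0.0135.
Level-payment amortization: P = B₀·r / (1 − (1+r)^(−n)) = 6833.00·0.0135 / (1 − 1.0135^(−18)).
Denominator 1 − (1+r)^(−18) = 0.21445251.
P = 92.2455 / 0.21445251 ≈ 430.14.

$430.14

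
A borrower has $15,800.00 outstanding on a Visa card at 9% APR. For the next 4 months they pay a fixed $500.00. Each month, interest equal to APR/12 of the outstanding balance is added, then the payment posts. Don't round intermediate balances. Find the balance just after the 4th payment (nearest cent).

Monthly rate r = 9%/12 = 0.75% = 0.0075.
Each month: B ← B·(1+r) − $500.00.
Month 1: interest $118.50; balance after payment $15,418.50.
Month 2: interest $115.64; balance after payment $15,034.14.
Month 3: interest $112.76; balance after payment $14,646.89.
Month 4: interest $109.85; balance after payment $14,256.75.

$14,256.75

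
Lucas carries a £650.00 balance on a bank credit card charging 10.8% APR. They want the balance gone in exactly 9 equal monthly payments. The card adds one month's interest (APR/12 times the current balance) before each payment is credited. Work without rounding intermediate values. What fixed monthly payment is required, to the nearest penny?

£75.51

Monthly rate r = 10.8%/12 = 0.9% = 0.009.
Level-payment amortization: P = B₀·r / (1 − (1+r)^(−n)) = 650.00·0.009 / (1 − 1.009^(−9)).
Denominator 1 − (1+r)^(−9) = 0.0774721117.
P = 5.85 / 0.0774721117 ≈ 75.51.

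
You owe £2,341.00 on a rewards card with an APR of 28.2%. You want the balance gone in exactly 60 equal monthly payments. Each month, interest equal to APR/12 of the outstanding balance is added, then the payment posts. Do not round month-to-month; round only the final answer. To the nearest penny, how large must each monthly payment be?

Monthly rate r = 28.2%/12 = 2.35% = 0.0235.
Level-payment amortization: P = B₀·r / (1 − (1+r)^(−n)) = 2341.00·0.0235 / (1 − 1.0235^(−60)).
Denominator 1 − (1+r)^(−60) = 0.751841486.
P = 55.0135 / 0.751841486 ≈ 73.17.

£73.17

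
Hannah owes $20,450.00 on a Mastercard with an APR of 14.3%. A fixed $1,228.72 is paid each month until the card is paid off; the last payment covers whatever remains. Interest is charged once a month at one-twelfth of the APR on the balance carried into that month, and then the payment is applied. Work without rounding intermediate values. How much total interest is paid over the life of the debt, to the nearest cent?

Monthly rate r = 14.3%/12 = 1.19167% = 0.0119167.
Payoff takes n = ⌈−ln(1 − rB₀/P)/ln(1+r)⌉ = ⌈18.661⌉ = 19 payments; the last is $813.79.
Total paid = 18·$1,228.72 + $813.79 = $22,930.75.
Total interest = total paid − principal = $22,930.75 − $20,450.00 = $2,480.75.

$2,480.75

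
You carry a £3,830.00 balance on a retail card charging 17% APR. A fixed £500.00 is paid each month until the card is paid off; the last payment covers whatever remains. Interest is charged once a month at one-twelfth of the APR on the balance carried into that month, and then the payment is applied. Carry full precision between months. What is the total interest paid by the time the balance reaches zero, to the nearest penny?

Monthly rate r = 17%/12 = 1.41667% = 0.0141667.
Payoff takes n = ⌈−ln(1 − rB₀/P)/ln(1+r)⌉ = ⌈8.166⌉ = 9 payments; the last is £83.32.
Total paid = 8·£500.00 + £83.32 = £4,083.32.
Total interest = total paid − principal = £4,083.32 − £3,830.00 = £253.32.

£253.32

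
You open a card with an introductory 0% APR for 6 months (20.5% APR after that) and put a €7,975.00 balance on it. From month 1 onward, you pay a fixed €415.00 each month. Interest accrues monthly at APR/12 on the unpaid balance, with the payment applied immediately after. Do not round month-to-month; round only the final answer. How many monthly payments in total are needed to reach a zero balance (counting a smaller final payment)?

Promo months 1–6 at r₀ = 0%/12 = 0; months 7+ at r₁ = 20.5%/12 = 0.0170833.
After month 6 (no interest yet): B = €7,975.00 − 6·€415.00 = €5,485.00.
Then at r₁ with €415.00/mo: n₂ = −ln(1 − r₁·B/P)/ln(1+r₁) ≈ 15.11 → 16 more payments.

22 payments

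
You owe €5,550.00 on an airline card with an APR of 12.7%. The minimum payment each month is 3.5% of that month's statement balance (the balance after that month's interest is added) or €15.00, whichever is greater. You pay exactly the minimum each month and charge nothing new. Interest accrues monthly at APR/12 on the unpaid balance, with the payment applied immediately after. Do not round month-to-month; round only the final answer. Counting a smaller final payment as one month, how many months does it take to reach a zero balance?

137 months

Monthly rate r = 12.7%/12 = 1.05833% = 0.0105833.
While 3.5% of the post-interest balance exceeds €15.00, each month B ← (B·(1+r))·(1 − 0.035), i.e. B shrinks by the factor (1+r)·0.965 = 0.97521.
This holds for months 1–103. Entering month 104 the balance is €418.35; 3.5% of the post-interest balance is now below €15.00, so the flat €15.00 minimum applies from here.
From month 104 a fixed €15.00 at rate r clears €418.35 in 34 more payments. Total: 103 + 34 = 137 months.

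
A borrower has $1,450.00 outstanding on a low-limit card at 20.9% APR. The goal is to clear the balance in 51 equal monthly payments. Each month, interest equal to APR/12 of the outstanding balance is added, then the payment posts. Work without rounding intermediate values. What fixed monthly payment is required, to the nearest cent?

Monthly rate r = 20.9%/12 = 1.74167% = 0.0174167.
Level-payment amortization: P = B₀·r / (1 − (1+r)^(−n)) = 1450.00·0.0174167 / (1 − 1.01742^(−51)).
Denominator 1 − (1+r)^(−51) = 0.585467326.
P = 25.2542 / 0.585467326 ≈ 43.14.

$43.14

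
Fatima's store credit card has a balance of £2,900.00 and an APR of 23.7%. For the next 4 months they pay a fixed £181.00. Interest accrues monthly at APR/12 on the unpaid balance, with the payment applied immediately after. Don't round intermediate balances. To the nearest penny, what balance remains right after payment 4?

£2,390.24

Monthly rate r = 23.7%/12 = 1.975% = 0.01975.
Each month: B ← B·(1+r) − £181.00.
Month 1: interest £57.27; balance after payment £2,776.28.
Month 2: interest £54.83; balance after payment £2,650.11.
Month 3: interest £52.34; balance after payment £2,521.45.
Month 4: interest £49.80; balance after payment £2,390.24.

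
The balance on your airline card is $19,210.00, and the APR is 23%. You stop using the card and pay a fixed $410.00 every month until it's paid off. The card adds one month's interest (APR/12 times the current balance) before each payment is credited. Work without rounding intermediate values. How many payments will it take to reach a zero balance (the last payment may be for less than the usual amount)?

Monthly rate r = 23%/12 = 1.91667% = 0.0191667.
Recurrence: B ← B·(1+r) − $410.00.
Month 1: interest $368.19; balance after payment $19,168.19.
Month 2: interest $367.39; balance after payment $19,125.58.
Closed form: n = −ln(1 − rB₀/P)/ln(1+r) = −ln(0.10197)/ln(1.01917) ≈ 120.254, so the balance reaches zero during payment 121.

121 months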